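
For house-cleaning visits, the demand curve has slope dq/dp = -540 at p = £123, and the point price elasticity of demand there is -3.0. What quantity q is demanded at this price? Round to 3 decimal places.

22140.000

Ed = (dq/dp)·(p/q) ⇒ q = (dq/dp)·p/Ed = (-540)·123/(-3.0) = 22140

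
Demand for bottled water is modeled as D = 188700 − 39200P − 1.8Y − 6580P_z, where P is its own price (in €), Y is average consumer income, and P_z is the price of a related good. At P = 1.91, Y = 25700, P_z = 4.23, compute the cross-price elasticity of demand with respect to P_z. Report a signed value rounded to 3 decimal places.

At the given values, D = 188700 − 39200(1.91) − 1.8(25700) − 6580(4.23) = 39734.6.
∂D/∂P_z = -6580.
E = (-6580) × (4.23/39734.6) = -0.70048…

-0.700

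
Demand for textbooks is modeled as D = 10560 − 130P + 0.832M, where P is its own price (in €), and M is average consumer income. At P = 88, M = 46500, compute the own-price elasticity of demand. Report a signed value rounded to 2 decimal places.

-0.30

At the given values, D = 10560 − 130(88) + 0.832(46500) = 37808.
∂D/∂P = −130.
E = (-130) × (88/37808) = -0.3025…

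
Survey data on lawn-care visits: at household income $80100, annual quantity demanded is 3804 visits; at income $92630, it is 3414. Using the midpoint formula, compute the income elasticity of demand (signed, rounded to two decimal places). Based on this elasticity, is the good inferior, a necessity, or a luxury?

%ΔQ = (3414 − 3804)/[( 3804 + 3414)/2] = -390/3609 = -0.108063…
%ΔIncome = (92630 − 80100)/[( 80100 + 92630)/2] = 12530/86365 = 0.145081…
E_income = (-390/3609) / (12530/86365) = -0.7448…
E_income < 0 ⇒ inferior good.

-0.74; inferior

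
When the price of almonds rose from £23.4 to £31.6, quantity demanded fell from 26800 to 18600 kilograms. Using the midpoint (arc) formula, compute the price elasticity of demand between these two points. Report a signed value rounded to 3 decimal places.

-1.211

%ΔQ = (18600 − 26800) / [(26800 + 18600)/2] = -8200/22700 = -0.361233…
%ΔP = (31.6 − 23.4) / [(23.4 + 31.6)/2] = 8.2/27.5 = 0.298181…
Arc Ed = %ΔQ / %ΔP = (-8200/22700) / (8.2/27.5) = -1.21145…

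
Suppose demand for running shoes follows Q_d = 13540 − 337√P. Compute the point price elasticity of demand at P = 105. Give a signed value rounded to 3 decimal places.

dQ_d/dP = −337/(2√P) = -16.4439. At P = 105, Q_d = 10086.8.
Ed = (dQ_d/dP)·(P/Q_d) = (-16.4439) × (105/10086.8) = -0.17117…

-0.171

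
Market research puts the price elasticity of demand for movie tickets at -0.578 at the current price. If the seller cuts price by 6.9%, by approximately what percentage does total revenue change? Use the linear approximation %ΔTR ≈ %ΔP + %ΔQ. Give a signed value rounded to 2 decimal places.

-2.91%

%ΔQ ≈ Ed × %ΔP = (-0.578) × (-6.9%) = +3.9882%
%ΔTR ≈ %ΔP + %ΔQ = (-6.9%) + (+3.9882%) = -2.9118%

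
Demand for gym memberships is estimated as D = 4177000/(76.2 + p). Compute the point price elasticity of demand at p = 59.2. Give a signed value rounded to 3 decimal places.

-0.437

dD/dp = −4177000/(76.2 + p)² = -227.839. At p = 59.2, D = 30849.3.
Ed = (dD/dp)·(p/D) = (-227.839) × (59.2/30849.3) = -0.43722…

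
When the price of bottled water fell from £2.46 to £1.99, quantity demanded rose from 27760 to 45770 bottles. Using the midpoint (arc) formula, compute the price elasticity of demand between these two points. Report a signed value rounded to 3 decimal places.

-2.319

%ΔQ = (45770 − 27760) / [(27760 + 45770)/2] = 18010/36765 = 0.489868…
%ΔP = (1.99 − 2.46) / [(2.46 + 1.99)/2] = -0.47/2.225 = -0.211235…
Arc Ed = %ΔQ / %ΔP = (18010/36765) / (-0.47/2.225) = -2.31905…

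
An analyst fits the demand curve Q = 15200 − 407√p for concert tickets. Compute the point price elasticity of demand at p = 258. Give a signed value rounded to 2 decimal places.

-0.38

dQ/dp = −407/(2√p) = -12.6694. At p = 258, Q = 8662.61.
Ed = (dQ/dp)·(p/Q) = (-12.6694) × (258/8662.61) = -0.3773…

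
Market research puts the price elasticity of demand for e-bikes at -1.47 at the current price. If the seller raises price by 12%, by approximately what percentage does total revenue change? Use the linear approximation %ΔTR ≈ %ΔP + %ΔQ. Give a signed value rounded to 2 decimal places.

-5.64%

%ΔQ ≈ Ed × %ΔP = (-1.47) × (+12%) = -17.6400%
%ΔTR ≈ %ΔP + %ΔQ = (+12%) + (-17.6400%) = -5.6400%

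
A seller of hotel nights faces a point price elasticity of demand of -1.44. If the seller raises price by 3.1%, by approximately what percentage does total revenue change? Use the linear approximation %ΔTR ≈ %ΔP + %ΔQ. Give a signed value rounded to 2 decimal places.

%ΔQ ≈ Ed × %ΔP = (-1.44) × (+3.1%) = -4.4640%
%ΔTR ≈ %ΔP + %ΔQ = (+3.1%) + (-4.4640%) = -1.3640%

-1.36%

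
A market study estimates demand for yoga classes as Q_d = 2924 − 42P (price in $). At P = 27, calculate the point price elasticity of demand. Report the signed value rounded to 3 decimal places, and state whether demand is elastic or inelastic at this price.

dQ_d/dP = −42. At P = 27, Q_d = 2924 − 42(27) = 1790.
Ed = (dQ_d/dP)·(P/Q_d) = −42 × (27/1790) = -0.63351…
|Ed| = 0.634 < 1, so demand is inelastic.

-0.634; inelastic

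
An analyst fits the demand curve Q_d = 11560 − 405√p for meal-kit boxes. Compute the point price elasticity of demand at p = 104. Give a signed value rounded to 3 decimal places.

dQ_d/dp = −405/(2√p) = -19.8568. At p = 104, Q_d = 7429.79.
Ed = (dQ_d/dp)·(p/Q_d) = (-19.8568) × (104/7429.79) = -0.27794…

-0.278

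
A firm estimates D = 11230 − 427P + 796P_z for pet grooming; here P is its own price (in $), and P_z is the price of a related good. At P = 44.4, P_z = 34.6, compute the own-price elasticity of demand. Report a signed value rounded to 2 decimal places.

-0.96

At the given values, D = 11230 − 427(44.4) + 796(34.6) = 19812.8.
∂D/∂P = −427.
E = (-427) × (44.4/19812.8) = -0.9568…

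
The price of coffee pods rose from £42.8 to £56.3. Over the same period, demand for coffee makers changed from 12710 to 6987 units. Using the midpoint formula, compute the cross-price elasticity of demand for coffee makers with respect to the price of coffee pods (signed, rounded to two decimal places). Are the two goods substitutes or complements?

-2.13; complements

%ΔQ_{coffee makers} = (6987 − 12710)/avg = -5723/9848.5 = -0.581103…
%ΔP_{coffee pods} = (56.3 − 42.8)/avg = 13.5/49.55 = 0.272452…
E_cross = (-5723/9848.5) / (13.5/49.55) = -2.1328…
E_cross < 0 ⇒ the goods are complements.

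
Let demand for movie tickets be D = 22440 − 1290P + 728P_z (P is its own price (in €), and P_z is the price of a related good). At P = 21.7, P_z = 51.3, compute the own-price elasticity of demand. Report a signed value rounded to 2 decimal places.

-0.88

At the given values, D = 22440 − 1290(21.7) + 728(51.3) = 31793.4.
∂D/∂P = −1290.
E = (-1290) × (21.7/31793.4) = -0.8804…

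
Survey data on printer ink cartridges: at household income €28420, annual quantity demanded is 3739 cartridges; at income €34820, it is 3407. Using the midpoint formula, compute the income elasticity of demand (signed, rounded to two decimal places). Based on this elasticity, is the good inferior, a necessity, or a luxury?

%ΔQ = (3407 − 3739)/[( 3739 + 3407)/2] = -332/3573 = -0.092919…
%ΔIncome = (34820 − 28420)/[( 28420 + 34820)/2] = 6400/31620 = 0.202403…
E_income = (-332/3573) / (6400/31620) = -0.4590…
E_income < 0 ⇒ inferior good.

-0.46; inferior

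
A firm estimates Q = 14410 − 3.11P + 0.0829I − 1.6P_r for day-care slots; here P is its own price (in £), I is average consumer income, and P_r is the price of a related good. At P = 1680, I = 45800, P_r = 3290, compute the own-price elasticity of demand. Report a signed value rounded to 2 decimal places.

At the given values, Q = 14410 − 3.11(1680) + 0.0829(45800) − 1.6(3290) = 7718.02.
∂Q/∂P = −3.11.
E = (-3.11) × (1680/7718.02) = -0.6769…

-0.68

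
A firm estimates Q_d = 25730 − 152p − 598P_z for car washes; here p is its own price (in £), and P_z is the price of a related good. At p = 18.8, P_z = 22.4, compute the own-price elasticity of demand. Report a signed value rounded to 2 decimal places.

-0.30

At the given values, Q_d = 25730 − 152(18.8) − 598(22.4) = 9477.2.
∂Q_d/∂p = −152.
E = (-152) × (18.8/9477.2) = -0.3015…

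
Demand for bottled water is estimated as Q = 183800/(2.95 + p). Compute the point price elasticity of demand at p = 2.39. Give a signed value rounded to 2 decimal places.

dQ/dp = −183800/(2.95 + p)² = -6445.59. At p = 2.39, Q = 34419.5.
Ed = (dQ/dp)·(p/Q) = (-6445.59) × (2.39/34419.5) = -0.4475…

-0.45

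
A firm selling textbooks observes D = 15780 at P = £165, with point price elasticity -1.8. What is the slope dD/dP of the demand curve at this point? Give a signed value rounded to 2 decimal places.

-172.15

Ed = (dD/dP)·(P/D) ⇒ dD/dP = Ed·D/P = (-1.8)·15780/165 = -172.1454…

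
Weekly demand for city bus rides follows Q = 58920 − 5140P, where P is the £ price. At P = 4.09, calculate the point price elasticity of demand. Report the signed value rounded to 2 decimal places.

dQ/dP = −5140. At P = 4.09, Q = 58920 − 5140(4.09) = 37897.4.
Ed = (dQ/dP)·(P/Q) = −5140 × (4.09/37897.4) = -0.5547…

-0.55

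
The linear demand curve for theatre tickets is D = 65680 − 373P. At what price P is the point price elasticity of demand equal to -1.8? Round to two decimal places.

113.20

Ed = −373P/(65680 − 373P). Set this equal to -1.8:
373P = 1.8·(65680 − 373P) ⇒ 373P(1 + 1.8) = 1.8·65680
P = 1.8·65680 / (373·2.8) = 113.1980…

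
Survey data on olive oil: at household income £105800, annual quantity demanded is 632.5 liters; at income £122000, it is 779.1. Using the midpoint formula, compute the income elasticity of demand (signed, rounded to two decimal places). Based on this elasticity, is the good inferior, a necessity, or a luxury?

1.46; luxury

%ΔQ = (779.1 − 632.5)/[( 632.5 + 779.1)/2] = 146.6/705.8 = 0.207707…
%ΔIncome = (122000 − 105800)/[( 105800 + 122000)/2] = 16200/113900 = 0.142230…
E_income = (146.6/705.8) / (16200/113900) = 1.4603…
E_income > 1 ⇒ normal good, luxury.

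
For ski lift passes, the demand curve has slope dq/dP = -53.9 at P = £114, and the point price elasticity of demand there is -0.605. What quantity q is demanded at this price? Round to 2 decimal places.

Ed = (dq/dP)·(P/q) ⇒ q = (dq/dP)·P/Ed = (-53.9)·114/(-0.605) = 10156.3636…

10156.36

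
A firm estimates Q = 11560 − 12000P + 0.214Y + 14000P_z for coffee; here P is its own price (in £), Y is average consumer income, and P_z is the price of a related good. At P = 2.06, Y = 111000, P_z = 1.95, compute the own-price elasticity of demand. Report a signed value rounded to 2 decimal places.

At the given values, Q = 11560 − 12000(2.06) + 0.214(111000) + 14000(1.95) = 37894.
∂Q/∂P = −12000.
E = (-12000) × (2.06/37894) = -0.6523…

-0.65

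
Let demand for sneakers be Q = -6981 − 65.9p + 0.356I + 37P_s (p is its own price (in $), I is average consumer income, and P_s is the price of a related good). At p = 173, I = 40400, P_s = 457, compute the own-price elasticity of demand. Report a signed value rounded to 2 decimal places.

At the given values, Q = -6981 − 65.9(173) + 0.356(40400) + 37(457) = 12909.7.
∂Q/∂p = −65.9.
E = (-65.9) × (173/12909.7) = -0.8831…

-0.88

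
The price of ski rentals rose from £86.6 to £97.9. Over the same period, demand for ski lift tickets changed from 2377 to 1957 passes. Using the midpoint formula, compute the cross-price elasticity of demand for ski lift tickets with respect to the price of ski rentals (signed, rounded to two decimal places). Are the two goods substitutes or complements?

%ΔQ_{ski lift tickets} = (1957 − 2377)/avg = -420/2167 = -0.193816…
%ΔP_{ski rentals} = (97.9 − 86.6)/avg = 11.3/92.25 = 0.122493…
E_cross = (-420/2167) / (11.3/92.25) = -1.5822…
E_cross < 0 ⇒ the goods are complements.

-1.58; complements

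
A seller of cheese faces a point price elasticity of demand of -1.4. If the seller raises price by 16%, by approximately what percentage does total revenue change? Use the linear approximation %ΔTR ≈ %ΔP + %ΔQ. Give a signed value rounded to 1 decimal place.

%ΔQ ≈ Ed × %ΔP = (-1.4) × (+16%) = -22.4000%
%ΔTR ≈ %ΔP + %ΔQ = (+16%) + (-22.4000%) = -6.4000%

-6.4%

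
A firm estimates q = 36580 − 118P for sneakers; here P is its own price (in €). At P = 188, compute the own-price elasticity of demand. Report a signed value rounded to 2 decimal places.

At the given values, q = 36580 − 118(188) = 14396.
∂q/∂P = −118.
E = (-118) × (188/14396) = -1.5409…

-1.54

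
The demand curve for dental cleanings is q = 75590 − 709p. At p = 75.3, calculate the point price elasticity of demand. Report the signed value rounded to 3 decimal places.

dq/dp = −709. At p = 75.3, q = 75590 − 709(75.3) = 22202.3.
Ed = (dq/dp)·(p/q) = −709 × (75.3/22202.3) = -2.40460…

-2.405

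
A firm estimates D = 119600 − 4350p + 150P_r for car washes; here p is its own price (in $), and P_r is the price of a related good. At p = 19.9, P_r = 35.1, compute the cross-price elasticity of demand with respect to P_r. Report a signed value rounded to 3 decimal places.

At the given values, D = 119600 − 4350(19.9) + 150(35.1) = 38300.
∂D/∂P_r = 150.
E = (150) × (35.1/38300) = 0.13746…

0.137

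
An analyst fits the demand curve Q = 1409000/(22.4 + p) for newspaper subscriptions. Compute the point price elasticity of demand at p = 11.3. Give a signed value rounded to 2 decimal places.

-0.34

dQ/dp = −1409000/(22.4 + p)² = -1240.66. At p = 11.3, Q = 41810.1.
Ed = (dQ/dp)·(p/Q) = (-1240.66) × (11.3/41810.1) = -0.3353…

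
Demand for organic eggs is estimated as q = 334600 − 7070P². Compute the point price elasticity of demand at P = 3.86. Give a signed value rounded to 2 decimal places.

-0.92

dq/dP = −2·7070·P = -54580.4. At P = 3.86, q = 229259.828.
Ed = (dq/dP)·(P/q) = (-54580.4) × (3.86/229259.828) = -0.9189…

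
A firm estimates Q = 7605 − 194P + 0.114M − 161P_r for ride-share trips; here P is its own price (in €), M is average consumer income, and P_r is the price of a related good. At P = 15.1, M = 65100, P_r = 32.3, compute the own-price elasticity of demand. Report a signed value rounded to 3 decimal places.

At the given values, Q = 7605 − 194(15.1) + 0.114(65100) − 161(32.3) = 6896.7.
∂Q/∂P = −194.
E = (-194) × (15.1/6896.7) = -0.42475…

-0.425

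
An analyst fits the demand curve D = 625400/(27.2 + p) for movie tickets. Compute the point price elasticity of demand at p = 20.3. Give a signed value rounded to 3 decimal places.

dD/dp = −625400/(27.2 + p)² = -277.186. At p = 20.3, D = 13166.3.
Ed = (dD/dp)·(p/D) = (-277.186) × (20.3/13166.3) = -0.42736…

-0.427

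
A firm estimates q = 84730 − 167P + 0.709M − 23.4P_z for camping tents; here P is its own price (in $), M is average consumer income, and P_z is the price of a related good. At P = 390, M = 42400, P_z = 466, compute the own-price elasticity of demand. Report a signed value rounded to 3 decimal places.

At the given values, q = 84730 − 167(390) + 0.709(42400) − 23.4(466) = 38757.2.
∂q/∂P = −167.
E = (-167) × (390/38757.2) = -1.68046…

-1.680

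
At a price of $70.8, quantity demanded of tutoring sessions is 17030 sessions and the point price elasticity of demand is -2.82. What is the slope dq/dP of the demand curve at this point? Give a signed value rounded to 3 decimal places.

Ed = (dq/dP)·(P/q) ⇒ dq/dP = Ed·q/P = (-2.82)·17030/70.8 = -678.31355…

-678.314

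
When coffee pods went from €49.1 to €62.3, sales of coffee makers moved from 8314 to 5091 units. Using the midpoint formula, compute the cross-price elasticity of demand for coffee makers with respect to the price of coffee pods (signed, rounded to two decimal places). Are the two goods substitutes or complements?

-2.03; complements

%ΔQ_{coffee makers} = (5091 − 8314)/avg = -3223/6702.5 = -0.480865…
%ΔP_{coffee pods} = (62.3 − 49.1)/avg = 13.2/55.7 = 0.236983…
E_cross = (-3223/6702.5) / (13.2/55.7) = -2.0291…
E_cross < 0 ⇒ the goods are complements.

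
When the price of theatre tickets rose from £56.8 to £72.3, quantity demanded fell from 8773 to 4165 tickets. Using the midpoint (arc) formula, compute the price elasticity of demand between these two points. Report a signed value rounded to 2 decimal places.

-2.97

%ΔQ = (4165 − 8773) / [(8773 + 4165)/2] = -4608/6469 = -0.712320…
%ΔP = (72.3 − 56.8) / [(56.8 + 72.3)/2] = 15.5/64.55 = 0.240123…
Arc Ed = %ΔQ / %ΔP = (-4608/6469) / (15.5/64.55) = -2.9664…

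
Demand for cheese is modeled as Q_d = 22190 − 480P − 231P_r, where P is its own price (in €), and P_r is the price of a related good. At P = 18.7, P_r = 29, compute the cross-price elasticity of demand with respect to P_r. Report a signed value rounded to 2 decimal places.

At the given values, Q_d = 22190 − 480(18.7) − 231(29) = 6515.
∂Q_d/∂P_r = -231.
E = (-231) × (29/6515) = -1.0282…

-1.03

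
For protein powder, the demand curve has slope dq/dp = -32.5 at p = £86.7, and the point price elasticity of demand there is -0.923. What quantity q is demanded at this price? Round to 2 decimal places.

Ed = (dq/dp)·(p/q) ⇒ q = (dq/dp)·p/Ed = (-32.5)·86.7/(-0.923) = 3052.8169…

3052.82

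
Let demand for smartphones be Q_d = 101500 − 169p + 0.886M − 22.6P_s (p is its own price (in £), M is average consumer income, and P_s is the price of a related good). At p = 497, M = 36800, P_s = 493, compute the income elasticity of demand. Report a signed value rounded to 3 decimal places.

0.837

At the given values, Q_d = 101500 − 169(497) + 0.886(36800) − 22.6(493) = 38970.
∂Q_d/∂M = 0.886.
E = (0.886) × (36800/38970) = 0.83666…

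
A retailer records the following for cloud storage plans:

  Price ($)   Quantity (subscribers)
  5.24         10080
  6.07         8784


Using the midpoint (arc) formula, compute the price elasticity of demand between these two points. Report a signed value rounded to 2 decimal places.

%ΔQ = (8784 − 10080) / [(10080 + 8784)/2] = -1296/9432 = -0.137404…
%ΔP = (6.07 − 5.24) / [(5.24 + 6.07)/2] = 0.83/5.655 = 0.146772…
Arc Ed = %ΔQ / %ΔP = (-1296/9432) / (0.83/5.655) = -0.9361…

-0.94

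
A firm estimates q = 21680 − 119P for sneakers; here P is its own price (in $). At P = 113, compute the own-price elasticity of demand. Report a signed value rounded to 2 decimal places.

At the given values, q = 21680 − 119(113) = 8233.
∂q/∂P = −119.
E = (-119) × (113/8233) = -1.6333…

-1.63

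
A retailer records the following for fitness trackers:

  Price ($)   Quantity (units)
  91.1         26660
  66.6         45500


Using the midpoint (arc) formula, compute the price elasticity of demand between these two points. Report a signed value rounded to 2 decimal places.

-1.68

%ΔQ = (45500 − 26660) / [(26660 + 45500)/2] = 18840/36080 = 0.522172…
%ΔP = (66.6 − 91.1) / [(91.1 + 66.6)/2] = -24.5/78.85 = -0.310716…
Arc Ed = %ΔQ / %ΔP = (18840/36080) / (-24.5/78.85) = -1.6805…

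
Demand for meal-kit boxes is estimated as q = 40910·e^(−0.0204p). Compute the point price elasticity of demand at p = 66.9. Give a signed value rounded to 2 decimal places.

dq/dp = −0.0204·q = -213.183. At p = 66.9, q = 10450.1.
Ed = (dq/dp)·(p/q) = (-213.183) × (66.9/10450.1) = -1.3647…

-1.36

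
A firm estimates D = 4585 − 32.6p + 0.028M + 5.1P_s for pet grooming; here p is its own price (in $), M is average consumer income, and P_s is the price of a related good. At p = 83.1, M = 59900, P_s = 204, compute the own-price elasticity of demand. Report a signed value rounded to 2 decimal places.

-0.59

At the given values, D = 4585 − 32.6(83.1) + 0.028(59900) + 5.1(204) = 4593.54.
∂D/∂p = −32.6.
E = (-32.6) × (83.1/4593.54) = -0.5897…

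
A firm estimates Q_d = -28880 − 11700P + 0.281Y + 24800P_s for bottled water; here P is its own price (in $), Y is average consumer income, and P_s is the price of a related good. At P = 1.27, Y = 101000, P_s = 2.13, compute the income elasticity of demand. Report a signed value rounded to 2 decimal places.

0.76

At the given values, Q_d = -28880 − 11700(1.27) + 0.281(101000) + 24800(2.13) = 37466.
∂Q_d/∂Y = 0.281.
E = (0.281) × (101000/37466) = 0.7575…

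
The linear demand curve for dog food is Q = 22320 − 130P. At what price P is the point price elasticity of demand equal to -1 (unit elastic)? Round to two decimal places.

Ed = −130P/(22320 − 130P). Set this equal to -1:
130P = 1·(22320 − 130P) ⇒ 130P(1 + 1) = 1·22320
P = 1·22320 / (130·2) = 85.8461…

85.85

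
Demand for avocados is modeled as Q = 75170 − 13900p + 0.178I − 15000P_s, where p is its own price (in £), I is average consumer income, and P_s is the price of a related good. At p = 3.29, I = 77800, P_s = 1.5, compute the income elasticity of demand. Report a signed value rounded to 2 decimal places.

At the given values, Q = 75170 − 13900(3.29) + 0.178(77800) − 15000(1.5) = 20787.4.
∂Q/∂I = 0.178.
E = (0.178) × (77800/20787.4) = 0.6661…

0.67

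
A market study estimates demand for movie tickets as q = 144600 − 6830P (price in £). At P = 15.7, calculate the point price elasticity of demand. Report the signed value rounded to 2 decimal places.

dq/dP = −6830. At P = 15.7, q = 144600 − 6830(15.7) = 37369.
Ed = (dq/dP)·(P/q) = −6830 × (15.7/37369) = -2.8695…

-2.87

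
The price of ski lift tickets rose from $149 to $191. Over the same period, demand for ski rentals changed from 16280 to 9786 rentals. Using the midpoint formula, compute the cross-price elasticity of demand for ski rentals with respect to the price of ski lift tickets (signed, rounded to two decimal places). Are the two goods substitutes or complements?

-2.02; complements

%ΔQ_{ski rentals} = (9786 − 16280)/avg = -6494/13033 = -0.498273…
%ΔP_{ski lift tickets} = (191 − 149)/avg = 42/170 = 0.247058…
E_cross = (-6494/13033) / (42/170) = -2.0168…
E_cross < 0 ⇒ the goods are complements.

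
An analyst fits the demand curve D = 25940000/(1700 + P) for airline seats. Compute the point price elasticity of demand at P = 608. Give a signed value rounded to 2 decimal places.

-0.26

dD/dP = −25940000/(1700 + P)² = -4.86966. At P = 608, D = 11239.2.
Ed = (dD/dP)·(P/D) = (-4.86966) × (608/11239.2) = -0.2634…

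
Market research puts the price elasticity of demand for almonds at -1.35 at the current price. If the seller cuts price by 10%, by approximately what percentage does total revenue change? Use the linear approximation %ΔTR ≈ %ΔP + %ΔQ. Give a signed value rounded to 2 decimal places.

+3.50%

%ΔQ ≈ Ed × %ΔP = (-1.35) × (-10%) = +13.5000%
%ΔTR ≈ %ΔP + %ΔQ = (-10%) + (+13.5000%) = +3.5000%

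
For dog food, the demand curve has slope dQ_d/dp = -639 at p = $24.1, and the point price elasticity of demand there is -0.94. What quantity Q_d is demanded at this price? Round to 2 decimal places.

16382.87

Ed = (dQ_d/dp)·(p/Q_d) ⇒ Q_d = (dQ_d/dp)·p/Ed = (-639)·24.1/(-0.94) = 16382.8723…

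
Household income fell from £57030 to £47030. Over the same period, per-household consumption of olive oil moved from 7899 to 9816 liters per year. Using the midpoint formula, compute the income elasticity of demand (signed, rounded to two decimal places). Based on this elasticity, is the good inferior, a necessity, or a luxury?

%ΔQ = (9816 − 7899)/[( 7899 + 9816)/2] = 1917/8857.5 = 0.216426…
%ΔIncome = (47030 − 57030)/[( 57030 + 47030)/2] = -10000/52030 = -0.192196…
E_income = (1917/8857.5) / (-10000/52030) = -1.1260…
E_income < 0 ⇒ inferior good.

-1.13; inferior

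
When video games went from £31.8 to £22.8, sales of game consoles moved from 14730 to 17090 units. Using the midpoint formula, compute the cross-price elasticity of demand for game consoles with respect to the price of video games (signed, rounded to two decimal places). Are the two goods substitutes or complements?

-0.45; complements

%ΔQ_{game consoles} = (17090 − 14730)/avg = 2360/15910 = 0.148334…
%ΔP_{video games} = (22.8 − 31.8)/avg = -9/27.3 = -0.329670…
E_cross = (2360/15910) / (-9/27.3) = -0.4499…
E_cross < 0 ⇒ the goods are complements.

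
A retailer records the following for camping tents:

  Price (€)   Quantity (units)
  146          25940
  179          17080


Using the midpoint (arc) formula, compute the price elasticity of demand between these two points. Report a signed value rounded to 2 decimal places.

-2.03

%ΔQ = (17080 − 25940) / [(25940 + 17080)/2] = -8860/21510 = -0.411901…
%ΔP = (179 − 146) / [(146 + 179)/2] = 33/162.5 = 0.203076…
Arc Ed = %ΔQ / %ΔP = (-8860/21510) / (33/162.5) = -2.0283…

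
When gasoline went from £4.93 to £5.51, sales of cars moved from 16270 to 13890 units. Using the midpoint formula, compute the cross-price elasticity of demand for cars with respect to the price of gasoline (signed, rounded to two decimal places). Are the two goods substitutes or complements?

-1.42; complements

%ΔQ_{cars} = (13890 − 16270)/avg = -2380/15080 = -0.157824…
%ΔP_{gasoline} = (5.51 − 4.93)/avg = 0.58/5.22 = 0.111111…
E_cross = (-2380/15080) / (0.58/5.22) = -1.4204…
E_cross < 0 ⇒ the goods are complements.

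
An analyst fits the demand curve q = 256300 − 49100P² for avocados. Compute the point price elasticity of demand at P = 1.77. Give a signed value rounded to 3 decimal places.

dq/dP = −2·49100·P = -173814. At P = 1.77, q = 102474.61.
Ed = (dq/dP)·(P/q) = (-173814) × (1.77/102474.61) = -3.00221…

-3.002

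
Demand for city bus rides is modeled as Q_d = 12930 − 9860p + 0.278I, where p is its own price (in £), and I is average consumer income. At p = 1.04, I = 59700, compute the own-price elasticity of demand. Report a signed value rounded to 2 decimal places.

At the given values, Q_d = 12930 − 9860(1.04) + 0.278(59700) = 19272.2.
∂Q_d/∂p = −9860.
E = (-9860) × (1.04/19272.2) = -0.5320…

-0.53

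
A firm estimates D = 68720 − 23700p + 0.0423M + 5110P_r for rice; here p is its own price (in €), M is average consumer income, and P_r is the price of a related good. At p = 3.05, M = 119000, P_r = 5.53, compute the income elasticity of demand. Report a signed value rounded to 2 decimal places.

At the given values, D = 68720 − 23700(3.05) + 0.0423(119000) + 5110(5.53) = 29727.
∂D/∂M = 0.0423.
E = (0.0423) × (119000/29727) = 0.1693…

0.17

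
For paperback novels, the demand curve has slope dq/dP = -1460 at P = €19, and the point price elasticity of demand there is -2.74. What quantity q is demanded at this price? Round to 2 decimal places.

Ed = (dq/dP)·(P/q) ⇒ q = (dq/dP)·P/Ed = (-1460)·19/(-2.74) = 10124.0875…

10124.09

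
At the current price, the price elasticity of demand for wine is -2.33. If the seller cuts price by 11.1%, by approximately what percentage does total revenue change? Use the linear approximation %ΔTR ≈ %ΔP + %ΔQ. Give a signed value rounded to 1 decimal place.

%ΔQ ≈ Ed × %ΔP = (-2.33) × (-11.1%) = +25.8630%
%ΔTR ≈ %ΔP + %ΔQ = (-11.1%) + (+25.8630%) = +14.7630%

+14.8%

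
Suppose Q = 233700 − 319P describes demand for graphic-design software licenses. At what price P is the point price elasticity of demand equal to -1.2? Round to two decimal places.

Ed = −319P/(233700 − 319P). Set this equal to -1.2:
319P = 1.2·(233700 − 319P) ⇒ 319P(1 + 1.2) = 1.2·233700
P = 1.2·233700 / (319·2.2) = 399.6010…

399.60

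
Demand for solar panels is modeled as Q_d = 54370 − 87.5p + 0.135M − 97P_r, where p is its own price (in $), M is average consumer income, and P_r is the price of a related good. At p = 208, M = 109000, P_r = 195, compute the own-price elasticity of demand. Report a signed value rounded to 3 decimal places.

At the given values, Q_d = 54370 − 87.5(208) + 0.135(109000) − 97(195) = 31970.
∂Q_d/∂p = −87.5.
E = (-87.5) × (208/31970) = -0.56928…

-0.569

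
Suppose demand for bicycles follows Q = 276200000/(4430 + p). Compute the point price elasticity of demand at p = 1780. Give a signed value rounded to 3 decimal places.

dQ/dp = −276200000/(4430 + p)² = -7.1621. At p = 1780, Q = 44476.7.
Ed = (dQ/dp)·(p/Q) = (-7.1621) × (1780/44476.7) = -0.28663…

-0.287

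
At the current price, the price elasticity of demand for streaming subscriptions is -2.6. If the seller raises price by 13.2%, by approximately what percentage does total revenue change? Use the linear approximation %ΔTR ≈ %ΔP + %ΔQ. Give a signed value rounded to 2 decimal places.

-21.12%

%ΔQ ≈ Ed × %ΔP = (-2.6) × (+13.2%) = -34.3200%
%ΔTR ≈ %ΔP + %ΔQ = (+13.2%) + (-34.3200%) = -21.1200%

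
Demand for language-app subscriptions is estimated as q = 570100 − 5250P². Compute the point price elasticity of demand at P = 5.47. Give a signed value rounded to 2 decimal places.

dq/dP = −2·5250·P = -57435. At P = 5.47, q = 413015.275.
Ed = (dq/dP)·(P/q) = (-57435) × (5.47/413015.275) = -0.7606…

-0.76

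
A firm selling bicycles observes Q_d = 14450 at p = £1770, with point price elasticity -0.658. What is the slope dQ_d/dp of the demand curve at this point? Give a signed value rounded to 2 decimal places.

Ed = (dQ_d/dp)·(p/Q_d) ⇒ dQ_d/dp = Ed·Q_d/p = (-0.658)·14450/1770 = -5.3718…

-5.37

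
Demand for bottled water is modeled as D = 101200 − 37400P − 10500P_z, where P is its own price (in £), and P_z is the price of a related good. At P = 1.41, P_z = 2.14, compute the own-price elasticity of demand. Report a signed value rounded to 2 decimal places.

At the given values, D = 101200 − 37400(1.41) − 10500(2.14) = 25996.
∂D/∂P = −37400.
E = (-37400) × (1.41/25996) = -2.0285…

-2.03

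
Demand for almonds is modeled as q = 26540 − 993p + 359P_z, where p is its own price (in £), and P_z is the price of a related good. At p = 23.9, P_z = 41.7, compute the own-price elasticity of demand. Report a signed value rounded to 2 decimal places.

-1.33

At the given values, q = 26540 − 993(23.9) + 359(41.7) = 17777.6.
∂q/∂p = −993.
E = (-993) × (23.9/17777.6) = -1.3349…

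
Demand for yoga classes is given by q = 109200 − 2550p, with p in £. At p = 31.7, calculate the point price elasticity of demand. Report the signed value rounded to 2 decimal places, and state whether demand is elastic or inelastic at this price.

-2.85; elastic

dq/dp = −2550. At p = 31.7, q = 109200 − 2550(31.7) = 28365.
Ed = (dq/dp)·(p/q) = −2550 × (31.7/28365) = -2.8498…
|Ed| = 2.85 > 1, so demand is elastic.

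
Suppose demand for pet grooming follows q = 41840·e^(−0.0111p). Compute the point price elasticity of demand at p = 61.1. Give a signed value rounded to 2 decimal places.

-0.68

dq/dp = −0.0111·q = -235.707. At p = 61.1, q = 21234.8.
Ed = (dq/dp)·(p/q) = (-235.707) × (61.1/21234.8) = -0.6782…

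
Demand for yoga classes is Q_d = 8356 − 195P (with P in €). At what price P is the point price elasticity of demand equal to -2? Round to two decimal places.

28.57

Ed = −195P/(8356 − 195P). Set this equal to -2:
195P = 2·(8356 − 195P) ⇒ 195P(1 + 2) = 2·8356
P = 2·8356 / (195·3) = 28.5675…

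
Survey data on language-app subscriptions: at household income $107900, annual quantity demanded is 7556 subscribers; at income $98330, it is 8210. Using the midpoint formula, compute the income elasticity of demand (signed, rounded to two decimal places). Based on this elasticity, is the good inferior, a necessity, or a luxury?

-0.89; inferior

%ΔQ = (8210 − 7556)/[( 7556 + 8210)/2] = 654/7883 = 0.082963…
%ΔIncome = (98330 − 107900)/[( 107900 + 98330)/2] = -9570/103115 = -0.092808…
E_income = (654/7883) / (-9570/103115) = -0.8939…
E_income < 0 ⇒ inferior good.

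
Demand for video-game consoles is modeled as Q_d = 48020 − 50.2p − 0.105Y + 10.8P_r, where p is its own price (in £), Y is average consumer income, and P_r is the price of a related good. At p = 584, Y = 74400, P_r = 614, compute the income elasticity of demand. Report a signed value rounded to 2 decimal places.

-0.45

At the given values, Q_d = 48020 − 50.2(584) − 0.105(74400) + 10.8(614) = 17522.4.
∂Q_d/∂Y = -0.105.
E = (-0.105) × (74400/17522.4) = -0.4458…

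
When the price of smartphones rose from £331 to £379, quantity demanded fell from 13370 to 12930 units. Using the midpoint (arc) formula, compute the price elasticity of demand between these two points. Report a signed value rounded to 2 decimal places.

-0.25

%ΔQ = (12930 − 13370) / [(13370 + 12930)/2] = -440/13150 = -0.033460…
%ΔP = (379 − 331) / [(331 + 379)/2] = 48/355 = 0.135211…
Arc Ed = %ΔQ / %ΔP = (-440/13150) / (48/355) = -0.2474…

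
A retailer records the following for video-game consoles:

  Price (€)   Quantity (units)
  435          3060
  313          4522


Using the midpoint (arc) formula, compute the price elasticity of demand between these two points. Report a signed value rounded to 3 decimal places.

-1.182

%ΔQ = (4522 − 3060) / [(3060 + 4522)/2] = 1462/3791 = 0.385650…
%ΔP = (313 − 435) / [(435 + 313)/2] = -122/374 = -0.326203…
Arc Ed = %ΔQ / %ΔP = (1462/3791) / (-122/374) = -1.18223…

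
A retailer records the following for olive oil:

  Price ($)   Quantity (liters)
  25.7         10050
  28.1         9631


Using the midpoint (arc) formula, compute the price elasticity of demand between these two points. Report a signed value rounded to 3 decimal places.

-0.477

%ΔQ = (9631 − 10050) / [(10050 + 9631)/2] = -419/9840.5 = -0.042579…
%ΔP = (28.1 − 25.7) / [(25.7 + 28.1)/2] = 2.4/26.9 = 0.089219…
Arc Ed = %ΔQ / %ΔP = (-419/9840.5) / (2.4/26.9) = -0.47724…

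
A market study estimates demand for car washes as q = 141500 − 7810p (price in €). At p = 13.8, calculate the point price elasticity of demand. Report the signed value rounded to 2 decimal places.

dq/dp = −7810. At p = 13.8, q = 141500 − 7810(13.8) = 33722.
Ed = (dq/dp)·(p/q) = −7810 × (13.8/33722) = -3.1960…

-3.20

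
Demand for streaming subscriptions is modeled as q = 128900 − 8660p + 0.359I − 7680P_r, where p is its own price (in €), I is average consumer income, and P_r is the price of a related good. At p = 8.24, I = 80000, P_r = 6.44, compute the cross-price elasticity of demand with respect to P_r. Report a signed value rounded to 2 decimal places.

At the given values, q = 128900 − 8660(8.24) + 0.359(80000) − 7680(6.44) = 36802.4.
∂q/∂P_r = -7680.
E = (-7680) × (6.44/36802.4) = -1.3439…

-1.34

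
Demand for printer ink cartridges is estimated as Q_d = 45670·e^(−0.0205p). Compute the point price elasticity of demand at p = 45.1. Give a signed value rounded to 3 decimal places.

dQ_d/dp = −0.0205·Q_d = -371.414. At p = 45.1, Q_d = 18117.7.
Ed = (dQ_d/dp)·(p/Q_d) = (-371.414) × (45.1/18117.7) = -0.92455

-0.925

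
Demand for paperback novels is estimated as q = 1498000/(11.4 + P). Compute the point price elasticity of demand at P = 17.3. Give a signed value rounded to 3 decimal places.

-0.603

dq/dP = −1498000/(11.4 + P)² = -1818.65. At P = 17.3, q = 52195.1.
Ed = (dq/dP)·(P/q) = (-1818.65) × (17.3/52195.1) = -0.60278…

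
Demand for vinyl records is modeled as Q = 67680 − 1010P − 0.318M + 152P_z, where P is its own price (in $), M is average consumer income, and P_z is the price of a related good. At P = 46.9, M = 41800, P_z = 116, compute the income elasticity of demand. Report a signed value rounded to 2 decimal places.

-0.54

At the given values, Q = 67680 − 1010(46.9) − 0.318(41800) + 152(116) = 24650.6.
∂Q/∂M = -0.318.
E = (-0.318) × (41800/24650.6) = -0.5392…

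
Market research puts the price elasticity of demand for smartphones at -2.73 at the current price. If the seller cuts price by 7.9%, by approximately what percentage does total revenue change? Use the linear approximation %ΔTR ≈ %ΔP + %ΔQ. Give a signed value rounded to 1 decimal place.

+13.7%

%ΔQ ≈ Ed × %ΔP = (-2.73) × (-7.9%) = +21.5670%
%ΔTR ≈ %ΔP + %ΔQ = (-7.9%) + (+21.5670%) = +13.6670%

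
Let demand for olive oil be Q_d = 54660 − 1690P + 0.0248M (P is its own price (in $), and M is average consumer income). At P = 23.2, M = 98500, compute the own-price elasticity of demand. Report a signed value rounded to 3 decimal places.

At the given values, Q_d = 54660 − 1690(23.2) + 0.0248(98500) = 17894.8.
∂Q_d/∂P = −1690.
E = (-1690) × (23.2/17894.8) = -2.19102…

-2.191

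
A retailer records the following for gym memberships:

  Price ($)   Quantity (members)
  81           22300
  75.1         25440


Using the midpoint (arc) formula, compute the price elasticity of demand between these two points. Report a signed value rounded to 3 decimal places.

-1.740

%ΔQ = (25440 − 22300) / [(22300 + 25440)/2] = 3140/23870 = 0.131545…
%ΔP = (75.1 − 81) / [(81 + 75.1)/2] = -5.9/78.05 = -0.075592…
Arc Ed = %ΔQ / %ΔP = (3140/23870) / (-5.9/78.05) = -1.74019…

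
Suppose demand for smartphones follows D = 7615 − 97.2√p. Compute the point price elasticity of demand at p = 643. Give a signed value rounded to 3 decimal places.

-0.239

dD/dp = −97.2/(2√p) = -1.9166. At p = 643, D = 5150.26.
Ed = (dD/dp)·(p/D) = (-1.9166) × (643/5150.26) = -0.23928…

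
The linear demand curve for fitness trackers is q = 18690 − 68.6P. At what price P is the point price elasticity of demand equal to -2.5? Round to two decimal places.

Ed = −68.6P/(18690 − 68.6P). Set this equal to -2.5:
68.6P = 2.5·(18690 − 68.6P) ⇒ 68.6P(1 + 2.5) = 2.5·18690
P = 2.5·18690 / (68.6·3.5) = 194.6064…

194.61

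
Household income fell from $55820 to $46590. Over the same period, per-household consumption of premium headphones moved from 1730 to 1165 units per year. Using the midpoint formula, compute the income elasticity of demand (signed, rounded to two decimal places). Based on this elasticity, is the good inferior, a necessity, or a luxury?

%ΔQ = (1165 − 1730)/[( 1730 + 1165)/2] = -565/1447.5 = -0.390328…
%ΔIncome = (46590 − 55820)/[( 55820 + 46590)/2] = -9230/51205 = -0.180255…
E_income = (-565/1447.5) / (-9230/51205) = 2.1654…
E_income > 1 ⇒ normal good, luxury.

2.17; luxury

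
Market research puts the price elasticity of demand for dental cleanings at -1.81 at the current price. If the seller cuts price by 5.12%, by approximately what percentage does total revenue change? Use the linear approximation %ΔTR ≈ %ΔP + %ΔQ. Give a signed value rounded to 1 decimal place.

+4.1%

%ΔQ ≈ Ed × %ΔP = (-1.81) × (-5.12%) = +9.2672%
%ΔTR ≈ %ΔP + %ΔQ = (-5.12%) + (+9.2672%) = +4.1472%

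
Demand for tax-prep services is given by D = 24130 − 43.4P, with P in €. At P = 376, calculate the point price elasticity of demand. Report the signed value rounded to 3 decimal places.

-2.089

dD/dP = −43.4. At P = 376, D = 24130 − 43.4(376) = 7811.6.
Ed = (dD/dP)·(P/D) = −43.4 × (376/7811.6) = -2.08899…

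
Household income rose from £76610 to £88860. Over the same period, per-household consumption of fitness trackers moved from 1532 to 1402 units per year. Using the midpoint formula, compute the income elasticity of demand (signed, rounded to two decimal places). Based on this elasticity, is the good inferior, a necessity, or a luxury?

-0.60; inferior

%ΔQ = (1402 − 1532)/[( 1532 + 1402)/2] = -130/1467 = -0.088616…
%ΔIncome = (88860 − 76610)/[( 76610 + 88860)/2] = 12250/82735 = 0.148063…
E_income = (-130/1467) / (12250/82735) = -0.5985…
E_income < 0 ⇒ inferior good.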